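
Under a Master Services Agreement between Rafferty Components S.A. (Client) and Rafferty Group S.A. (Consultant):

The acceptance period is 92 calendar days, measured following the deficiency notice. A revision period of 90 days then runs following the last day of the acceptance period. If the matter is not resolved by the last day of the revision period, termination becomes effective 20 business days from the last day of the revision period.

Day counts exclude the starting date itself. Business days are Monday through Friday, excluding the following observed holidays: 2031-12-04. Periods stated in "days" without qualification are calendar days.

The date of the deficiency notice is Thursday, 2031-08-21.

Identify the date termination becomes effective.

The last day of the acceptance period: 2031-08-21 + 92 days = 2031-11-21.
Adding 90 calendar days to 2031-11-21 gives 2032-02-19, which is the last day of the revision period.
The date termination becomes effective: counting 20 business days from Thursday, 2032-02-19 (Feb 20, Feb 23, Feb 24, Feb 25, …, Mar 16, Mar 17, Mar 18, skipping weekends) reaches Thursday, 2032-03-18.

2032-03-18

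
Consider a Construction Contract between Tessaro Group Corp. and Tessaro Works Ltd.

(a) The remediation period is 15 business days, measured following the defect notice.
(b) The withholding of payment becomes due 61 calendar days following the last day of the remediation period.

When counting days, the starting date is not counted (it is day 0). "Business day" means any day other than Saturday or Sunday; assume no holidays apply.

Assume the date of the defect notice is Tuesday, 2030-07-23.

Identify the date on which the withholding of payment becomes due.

From Tuesday, 2030-07-23, 15 business days (Jul 24, Jul 25, Jul 26, Jul 29, …, Aug 9, Aug 12, Aug 13, skipping weekends) brings us to Tuesday, 2030-08-13, which is the last day of the remediation period.
The date on which the withholding of payment becomes due: 2030-08-13 + 61 days = 2030-10-13.

2030-10-13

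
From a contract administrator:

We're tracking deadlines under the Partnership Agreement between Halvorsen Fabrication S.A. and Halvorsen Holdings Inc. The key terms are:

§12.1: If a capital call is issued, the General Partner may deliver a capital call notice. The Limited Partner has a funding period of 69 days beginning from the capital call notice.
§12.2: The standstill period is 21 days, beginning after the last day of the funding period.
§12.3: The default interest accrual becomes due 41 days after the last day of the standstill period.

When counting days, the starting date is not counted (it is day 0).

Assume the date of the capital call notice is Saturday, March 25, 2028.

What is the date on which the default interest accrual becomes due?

The last day of the funding period: March 25, 2028 + 69 days = June 2, 2028.
The last day of the standstill period: 21 calendar days after June 2, 2028 is June 23, 2028.
The date on which the default interest accrual becomes due: 41 calendar days after June 23, 2028 is August 3, 2028.

August 3, 2028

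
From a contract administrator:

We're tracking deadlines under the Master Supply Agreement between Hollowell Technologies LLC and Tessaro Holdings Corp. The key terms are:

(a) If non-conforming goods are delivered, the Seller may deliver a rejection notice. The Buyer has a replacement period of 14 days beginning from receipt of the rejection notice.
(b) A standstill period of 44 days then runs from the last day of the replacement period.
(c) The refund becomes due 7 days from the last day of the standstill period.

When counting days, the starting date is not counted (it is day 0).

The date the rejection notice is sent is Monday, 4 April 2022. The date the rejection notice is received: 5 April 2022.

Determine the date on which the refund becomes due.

Adding 14 calendar days to 5 April 2022 gives 19 April 2022, which is the last day of the replacement period.
The last day of the standstill period: 44 calendar days after 19 April 2022 is 2 June 2022.
The date on which the refund becomes due: 2 June 2022 + 7 days = 9 June 2022.

9 June 2022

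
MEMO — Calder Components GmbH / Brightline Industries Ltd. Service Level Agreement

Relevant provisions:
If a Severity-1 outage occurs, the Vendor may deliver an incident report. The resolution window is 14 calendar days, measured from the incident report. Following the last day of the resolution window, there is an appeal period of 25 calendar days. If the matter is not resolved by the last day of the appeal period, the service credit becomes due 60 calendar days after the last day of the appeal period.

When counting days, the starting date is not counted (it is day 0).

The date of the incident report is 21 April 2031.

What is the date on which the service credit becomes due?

29 July 2031

The last day of the resolution window: 21 April 2031 + 14 days = 5 May 2031.
The last day of the appeal period: 5 May 2031 + 25 days = 30 May 2031.
The date on which the service credit becomes due: 30 May 2031 + 60 days = 29 July 2031.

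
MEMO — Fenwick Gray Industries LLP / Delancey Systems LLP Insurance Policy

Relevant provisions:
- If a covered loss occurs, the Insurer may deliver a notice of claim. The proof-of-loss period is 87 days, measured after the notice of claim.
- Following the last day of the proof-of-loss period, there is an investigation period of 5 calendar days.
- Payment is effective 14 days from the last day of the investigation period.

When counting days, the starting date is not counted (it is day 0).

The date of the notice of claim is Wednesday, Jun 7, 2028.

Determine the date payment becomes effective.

The last day of the proof-of-loss period: Jun 7, 2028 + 87 days = Sep 2, 2028.
The last day of the investigation period: 5 calendar days after Sep 2, 2028 is Sep 7, 2028.
The date payment becomes effective: 14 calendar days after Sep 7, 2028 is Sep 21, 2028.

Sep 21, 2028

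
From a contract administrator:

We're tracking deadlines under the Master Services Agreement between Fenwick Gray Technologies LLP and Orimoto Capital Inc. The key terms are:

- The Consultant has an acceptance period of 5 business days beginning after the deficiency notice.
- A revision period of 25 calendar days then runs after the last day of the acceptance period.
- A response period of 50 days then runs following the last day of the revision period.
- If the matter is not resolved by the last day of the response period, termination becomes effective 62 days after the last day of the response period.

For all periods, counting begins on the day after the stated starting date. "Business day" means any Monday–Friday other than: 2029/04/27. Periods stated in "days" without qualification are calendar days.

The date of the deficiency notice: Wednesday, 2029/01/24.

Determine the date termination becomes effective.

2029/06/17

The last day of the acceptance period: 5 business days after Wednesday, 2029/01/24, skipping weekends — Jan 25, Jan 26, Jan 29, Jan 30, Jan 31 — lands on Wednesday, 2029/01/31.
The last day of the revision period: 2029/01/31 + 25 days = 2029/02/25.
The last day of the response period: 50 calendar days after 2029/02/25 is 2029/04/16.
The date termination becomes effective: 2029/04/16 + 62 days = 2029/06/17.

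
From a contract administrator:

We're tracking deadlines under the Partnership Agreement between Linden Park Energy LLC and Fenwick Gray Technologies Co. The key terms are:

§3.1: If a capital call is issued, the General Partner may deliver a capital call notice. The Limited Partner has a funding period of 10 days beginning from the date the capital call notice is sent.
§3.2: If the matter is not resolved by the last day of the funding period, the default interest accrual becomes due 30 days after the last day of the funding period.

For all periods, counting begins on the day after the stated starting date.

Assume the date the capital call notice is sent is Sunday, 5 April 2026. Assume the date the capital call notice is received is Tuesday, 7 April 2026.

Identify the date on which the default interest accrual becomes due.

The last day of the funding period: 5 April 2026 + 10 days = 15 April 2026.
The date on which the default interest accrual becomes due: 30 calendar days after 15 April 2026 is 15 May 2026.

15 May 2026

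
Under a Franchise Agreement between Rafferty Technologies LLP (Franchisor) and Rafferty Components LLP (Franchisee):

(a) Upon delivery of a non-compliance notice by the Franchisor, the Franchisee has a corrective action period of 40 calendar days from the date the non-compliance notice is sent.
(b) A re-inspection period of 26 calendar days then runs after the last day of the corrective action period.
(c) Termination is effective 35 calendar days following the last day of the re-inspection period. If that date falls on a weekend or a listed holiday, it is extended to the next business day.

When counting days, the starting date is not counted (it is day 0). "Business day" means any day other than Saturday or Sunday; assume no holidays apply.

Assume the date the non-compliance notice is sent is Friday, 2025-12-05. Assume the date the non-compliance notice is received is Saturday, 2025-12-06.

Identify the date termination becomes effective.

The last day of the corrective action period: 2025-12-05 + 40 days = 2026-01-14.
The last day of the re-inspection period: 2026-01-14 + 26 days = 2026-02-09.
The date termination becomes effective: 2026-02-09 + 35 days = 2026-03-16. 2026-03-16 is a Monday, so no roll-forward applies.

2026-03-16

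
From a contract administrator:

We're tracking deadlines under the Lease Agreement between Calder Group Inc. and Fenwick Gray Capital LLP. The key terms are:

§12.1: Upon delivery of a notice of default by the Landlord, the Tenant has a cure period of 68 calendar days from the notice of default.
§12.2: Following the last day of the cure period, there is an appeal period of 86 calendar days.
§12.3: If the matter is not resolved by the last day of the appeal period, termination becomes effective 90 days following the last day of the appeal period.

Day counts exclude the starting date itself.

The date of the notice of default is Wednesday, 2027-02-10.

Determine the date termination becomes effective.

2027-10-12

Adding 68 calendar days to 2027-02-10 gives 2027-04-19, which is the last day of the cure period.
The last day of the appeal period: 2027-04-19 + 86 days = 2027-07-14.
The date termination becomes effective: 2027-07-14 + 90 days = 2027-10-12.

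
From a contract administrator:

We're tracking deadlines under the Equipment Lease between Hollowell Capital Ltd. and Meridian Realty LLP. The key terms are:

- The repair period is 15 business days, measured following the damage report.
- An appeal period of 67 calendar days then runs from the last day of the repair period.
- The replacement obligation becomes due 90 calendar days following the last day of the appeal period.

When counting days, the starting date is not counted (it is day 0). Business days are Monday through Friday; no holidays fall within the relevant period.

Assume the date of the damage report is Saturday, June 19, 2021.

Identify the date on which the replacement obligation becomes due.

The last day of the repair period: counting 15 business days from Saturday, June 19, 2021 (Jun 21, Jun 22, Jun 23, Jun 24, …, Jul 7, Jul 8, Jul 9, skipping weekends) reaches Friday, July 9, 2021.
The last day of the appeal period: July 9, 2021 + 67 days = September 14, 2021.
The date on which the replacement obligation becomes due: 90 calendar days after September 14, 2021 is December 13, 2021.

December 13, 2021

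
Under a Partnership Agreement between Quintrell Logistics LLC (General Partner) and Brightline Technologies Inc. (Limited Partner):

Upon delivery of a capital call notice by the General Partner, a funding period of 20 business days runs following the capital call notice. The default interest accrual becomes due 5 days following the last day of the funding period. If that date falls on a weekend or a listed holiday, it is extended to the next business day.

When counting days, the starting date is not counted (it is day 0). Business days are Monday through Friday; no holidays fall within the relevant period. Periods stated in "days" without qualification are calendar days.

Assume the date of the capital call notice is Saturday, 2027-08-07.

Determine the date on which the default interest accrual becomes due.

From Saturday, 2027-08-07, 20 business days (Aug 9, Aug 10, Aug 11, Aug 12, …, Sep 1, Sep 2, Sep 3, skipping weekends) brings us to Friday, 2027-09-03, which is the last day of the funding period.
Adding 5 calendar days to 2027-09-03 gives 2027-09-08, which is the date on which the default interest accrual becomes due. 2027-09-08 is a Wednesday, so no roll-forward applies.

2027-09-08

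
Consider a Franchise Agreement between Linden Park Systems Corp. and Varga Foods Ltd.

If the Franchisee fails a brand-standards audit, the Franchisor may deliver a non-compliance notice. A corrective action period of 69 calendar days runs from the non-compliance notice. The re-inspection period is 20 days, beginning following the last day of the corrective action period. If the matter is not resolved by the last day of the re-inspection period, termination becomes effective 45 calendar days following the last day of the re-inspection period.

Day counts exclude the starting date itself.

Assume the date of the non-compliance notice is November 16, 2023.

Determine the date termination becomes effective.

March 29, 2024

Adding 69 calendar days to November 16, 2023 gives January 24, 2024, which is the last day of the corrective action period.
Adding 20 calendar days to January 24, 2024 gives February 13, 2024, which is the last day of the re-inspection period.
Adding 45 calendar days to February 13, 2024 gives March 29, 2024, which is the date termination becomes effective.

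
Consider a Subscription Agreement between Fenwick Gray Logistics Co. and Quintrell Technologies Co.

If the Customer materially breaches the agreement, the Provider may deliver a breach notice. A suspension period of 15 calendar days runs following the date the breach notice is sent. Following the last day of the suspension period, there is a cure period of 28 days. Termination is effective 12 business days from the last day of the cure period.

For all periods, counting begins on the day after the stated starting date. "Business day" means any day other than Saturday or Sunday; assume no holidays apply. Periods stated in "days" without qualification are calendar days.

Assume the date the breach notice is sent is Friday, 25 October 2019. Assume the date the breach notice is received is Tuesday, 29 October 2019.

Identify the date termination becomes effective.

The last day of the suspension period: 15 calendar days after 25 October 2019 is 9 November 2019.
The last day of the cure period: 28 calendar days after 9 November 2019 is 7 December 2019.
From Saturday, 7 December 2019, 12 business days (Dec 9, Dec 10, Dec 11, Dec 12, …, Dec 20, Dec 23, Dec 24, skipping weekends) brings us to Tuesday, 24 December 2019, which is the date termination becomes effective.

24 December 2019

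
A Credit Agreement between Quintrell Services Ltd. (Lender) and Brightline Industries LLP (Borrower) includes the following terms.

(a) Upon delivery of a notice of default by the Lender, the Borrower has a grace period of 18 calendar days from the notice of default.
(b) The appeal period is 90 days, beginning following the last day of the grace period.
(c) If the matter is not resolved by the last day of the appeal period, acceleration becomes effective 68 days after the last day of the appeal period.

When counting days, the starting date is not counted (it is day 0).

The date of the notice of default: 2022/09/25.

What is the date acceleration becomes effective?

2023/03/20

Adding 18 calendar days to 2022/09/25 gives 2022/10/13, which is the last day of the grace period.
The last day of the appeal period: 90 calendar days after 2022/10/13 is 2023/01/11.
The date acceleration becomes effective: 2023/01/11 + 68 days = 2023/03/20.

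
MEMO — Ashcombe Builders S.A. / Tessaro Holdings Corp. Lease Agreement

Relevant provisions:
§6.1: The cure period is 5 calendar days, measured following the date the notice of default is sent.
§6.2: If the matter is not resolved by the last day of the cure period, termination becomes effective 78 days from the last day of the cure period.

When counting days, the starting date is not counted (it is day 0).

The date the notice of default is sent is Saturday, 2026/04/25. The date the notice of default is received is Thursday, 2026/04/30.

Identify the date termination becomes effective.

2026/07/17

The last day of the cure period: 2026/04/25 + 5 days = 2026/04/30.
The date termination becomes effective: 2026/04/30 + 78 days = 2026/07/17.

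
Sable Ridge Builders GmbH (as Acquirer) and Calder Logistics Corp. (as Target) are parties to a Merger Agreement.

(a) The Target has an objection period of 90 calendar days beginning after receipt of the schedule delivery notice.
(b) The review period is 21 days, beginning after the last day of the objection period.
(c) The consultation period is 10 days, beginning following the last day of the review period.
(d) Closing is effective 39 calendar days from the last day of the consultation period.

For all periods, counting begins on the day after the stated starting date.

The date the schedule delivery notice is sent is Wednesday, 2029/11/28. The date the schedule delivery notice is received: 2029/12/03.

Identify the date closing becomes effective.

Adding 90 calendar days to 2029/12/03 gives 2030/03/03, which is the last day of the objection period.
The last day of the review period: 21 calendar days after 2030/03/03 is 2030/03/24.
The last day of the consultation period: 2030/03/24 + 10 days = 2030/04/03.
The date closing becomes effective: 2030/04/03 + 39 days = 2030/05/12.

2030/05/12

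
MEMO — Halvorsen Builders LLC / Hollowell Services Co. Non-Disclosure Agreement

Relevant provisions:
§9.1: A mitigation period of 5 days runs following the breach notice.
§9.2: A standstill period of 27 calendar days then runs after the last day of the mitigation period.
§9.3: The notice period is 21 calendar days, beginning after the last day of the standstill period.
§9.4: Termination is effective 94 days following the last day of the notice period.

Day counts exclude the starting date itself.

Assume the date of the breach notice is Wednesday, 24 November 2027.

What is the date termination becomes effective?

Adding 5 calendar days to 24 November 2027 gives 29 November 2027, which is the last day of the mitigation period.
Adding 27 calendar days to 29 November 2027 gives 26 December 2027, which is the last day of the standstill period.
The last day of the notice period: 21 calendar days after 26 December 2027 is 16 January 2028.
Adding 94 calendar days to 16 January 2028 gives 19 April 2028, which is the date termination becomes effective.

19 April 2028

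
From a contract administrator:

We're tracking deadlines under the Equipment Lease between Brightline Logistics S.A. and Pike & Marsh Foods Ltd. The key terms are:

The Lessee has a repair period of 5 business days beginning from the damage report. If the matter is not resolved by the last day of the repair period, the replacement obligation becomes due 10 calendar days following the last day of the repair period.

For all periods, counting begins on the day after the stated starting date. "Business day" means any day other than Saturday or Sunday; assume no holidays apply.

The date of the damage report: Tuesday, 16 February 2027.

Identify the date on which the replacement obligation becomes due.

The last day of the repair period: counting 5 business days from Tuesday, 16 February 2027 (Feb 17, Feb 18, Feb 19, Feb 22, Feb 23, skipping weekends) reaches Tuesday, 23 February 2027.
The date on which the replacement obligation becomes due: 10 calendar days after 23 February 2027 is 5 March 2027.

5 March 2027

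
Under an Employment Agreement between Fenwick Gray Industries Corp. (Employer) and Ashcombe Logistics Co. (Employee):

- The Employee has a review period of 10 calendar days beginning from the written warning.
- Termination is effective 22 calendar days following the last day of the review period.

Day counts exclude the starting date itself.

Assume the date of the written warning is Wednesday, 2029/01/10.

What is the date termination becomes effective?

Adding 10 calendar days to 2029/01/10 gives 2029/01/20, which is the last day of the review period.
The date termination becomes effective: 2029/01/20 + 22 days = 2029/02/11.

2029/02/11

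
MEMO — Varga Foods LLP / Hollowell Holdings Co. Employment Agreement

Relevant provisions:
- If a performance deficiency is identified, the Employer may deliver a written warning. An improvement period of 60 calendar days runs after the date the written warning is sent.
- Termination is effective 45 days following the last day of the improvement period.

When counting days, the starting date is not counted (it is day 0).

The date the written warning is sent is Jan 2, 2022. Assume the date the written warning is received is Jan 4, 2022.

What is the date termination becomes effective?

The last day of the improvement period: 60 calendar days after Jan 2, 2022 is Mar 3, 2022.
The date termination becomes effective: 45 calendar days after Mar 3, 2022 is Apr 17, 2022.

Apr 17, 2022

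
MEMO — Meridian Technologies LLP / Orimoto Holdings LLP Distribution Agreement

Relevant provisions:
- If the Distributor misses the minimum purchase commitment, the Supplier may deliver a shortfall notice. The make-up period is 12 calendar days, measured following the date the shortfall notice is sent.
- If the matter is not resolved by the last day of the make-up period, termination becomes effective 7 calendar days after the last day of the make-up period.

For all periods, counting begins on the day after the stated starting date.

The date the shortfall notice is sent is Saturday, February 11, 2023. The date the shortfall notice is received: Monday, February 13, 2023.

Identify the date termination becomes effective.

March 2, 2023

The last day of the make-up period: 12 calendar days after February 11, 2023 is February 23, 2023.
The date termination becomes effective: 7 calendar days after February 23, 2023 is March 2, 2023.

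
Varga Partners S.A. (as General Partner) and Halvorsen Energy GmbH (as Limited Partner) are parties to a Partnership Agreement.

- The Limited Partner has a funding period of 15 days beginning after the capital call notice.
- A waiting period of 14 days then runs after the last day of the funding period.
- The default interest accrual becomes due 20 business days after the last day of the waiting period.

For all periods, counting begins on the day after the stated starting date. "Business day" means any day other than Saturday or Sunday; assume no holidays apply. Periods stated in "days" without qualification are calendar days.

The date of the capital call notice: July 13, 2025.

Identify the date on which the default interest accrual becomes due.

Adding 15 calendar days to July 13, 2025 gives July 28, 2025, which is the last day of the funding period.
Adding 14 calendar days to July 28, 2025 gives August 11, 2025, which is the last day of the waiting period.
The date on which the default interest accrual becomes due: counting 20 business days from Monday, August 11, 2025 (Aug 12, Aug 13, Aug 14, Aug 15, …, Sep 4, Sep 5, Sep 8, skipping weekends) reaches Monday, September 8, 2025.

September 8, 2025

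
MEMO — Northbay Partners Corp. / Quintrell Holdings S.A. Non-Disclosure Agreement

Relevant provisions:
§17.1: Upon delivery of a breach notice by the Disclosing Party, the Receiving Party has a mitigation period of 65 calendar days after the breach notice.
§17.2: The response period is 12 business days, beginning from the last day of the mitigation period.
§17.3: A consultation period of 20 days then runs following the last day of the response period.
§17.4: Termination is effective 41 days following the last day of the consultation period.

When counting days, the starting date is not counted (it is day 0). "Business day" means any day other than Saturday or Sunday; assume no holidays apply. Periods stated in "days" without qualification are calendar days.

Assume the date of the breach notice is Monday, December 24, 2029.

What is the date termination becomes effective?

May 15, 2030

The last day of the mitigation period: 65 calendar days after December 24, 2029 is February 27, 2030.
From Wednesday, February 27, 2030, 12 business days (Feb 28, Mar 1, Mar 4, Mar 5, …, Mar 13, Mar 14, Mar 15, skipping weekends) brings us to Friday, March 15, 2030, which is the last day of the response period.
The last day of the consultation period: 20 calendar days after March 15, 2030 is April 4, 2030.
The date termination becomes effective: April 4, 2030 + 41 days = May 15, 2030.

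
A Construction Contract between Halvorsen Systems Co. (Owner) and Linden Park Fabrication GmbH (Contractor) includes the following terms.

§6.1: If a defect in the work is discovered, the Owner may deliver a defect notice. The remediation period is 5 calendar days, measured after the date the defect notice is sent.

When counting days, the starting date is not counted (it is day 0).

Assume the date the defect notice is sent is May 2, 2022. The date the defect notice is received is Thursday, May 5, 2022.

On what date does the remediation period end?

May 7, 2022

Adding 5 calendar days to May 2, 2022 gives May 7, 2022, which is the last day of the remediation period.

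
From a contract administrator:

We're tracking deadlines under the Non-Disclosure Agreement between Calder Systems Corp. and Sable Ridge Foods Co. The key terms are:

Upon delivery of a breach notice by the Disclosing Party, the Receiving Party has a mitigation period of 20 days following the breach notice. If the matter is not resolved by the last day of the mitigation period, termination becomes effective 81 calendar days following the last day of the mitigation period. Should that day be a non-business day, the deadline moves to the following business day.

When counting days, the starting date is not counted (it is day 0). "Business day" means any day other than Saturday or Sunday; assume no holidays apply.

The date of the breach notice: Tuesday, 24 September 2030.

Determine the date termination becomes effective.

Adding 20 calendar days to 24 September 2030 gives 14 October 2030, which is the last day of the mitigation period.
Adding 81 calendar days to 14 October 2030 gives 3 January 2031, which is the date termination becomes effective. 3 January 2031 is a Friday, so no roll-forward applies.

3 January 2031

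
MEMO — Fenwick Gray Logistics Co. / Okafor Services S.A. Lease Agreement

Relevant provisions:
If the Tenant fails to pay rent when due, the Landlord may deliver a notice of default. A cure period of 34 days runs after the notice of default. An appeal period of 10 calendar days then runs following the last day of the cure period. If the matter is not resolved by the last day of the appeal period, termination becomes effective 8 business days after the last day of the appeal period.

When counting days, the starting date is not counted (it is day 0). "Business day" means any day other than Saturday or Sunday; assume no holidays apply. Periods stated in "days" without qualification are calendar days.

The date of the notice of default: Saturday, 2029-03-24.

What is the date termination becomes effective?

The last day of the cure period: 34 calendar days after 2029-03-24 is 2029-04-27.
The last day of the appeal period: 10 calendar days after 2029-04-27 is 2029-05-07.
The date termination becomes effective: counting 8 business days from Monday, 2029-05-07 (May 8, May 9, May 10, May 11, May 14, May 15, May 16, May 17, skipping weekends) reaches Thursday, 2029-05-17.

2029-05-17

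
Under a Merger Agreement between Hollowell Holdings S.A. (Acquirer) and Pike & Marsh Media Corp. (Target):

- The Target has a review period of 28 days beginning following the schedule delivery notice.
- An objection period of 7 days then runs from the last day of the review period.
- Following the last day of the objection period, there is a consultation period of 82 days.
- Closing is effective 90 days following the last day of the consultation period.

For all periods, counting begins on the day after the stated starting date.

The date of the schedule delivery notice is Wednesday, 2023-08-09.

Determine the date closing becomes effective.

2024-03-03

Adding 28 calendar days to 2023-08-09 gives 2023-09-06, which is the last day of the review period.
The last day of the objection period: 2023-09-06 + 7 days = 2023-09-13.
Adding 82 calendar days to 2023-09-13 gives 2023-12-04, which is the last day of the consultation period.
Adding 90 calendar days to 2023-12-04 gives 2024-03-03, which is the date closing becomes effective.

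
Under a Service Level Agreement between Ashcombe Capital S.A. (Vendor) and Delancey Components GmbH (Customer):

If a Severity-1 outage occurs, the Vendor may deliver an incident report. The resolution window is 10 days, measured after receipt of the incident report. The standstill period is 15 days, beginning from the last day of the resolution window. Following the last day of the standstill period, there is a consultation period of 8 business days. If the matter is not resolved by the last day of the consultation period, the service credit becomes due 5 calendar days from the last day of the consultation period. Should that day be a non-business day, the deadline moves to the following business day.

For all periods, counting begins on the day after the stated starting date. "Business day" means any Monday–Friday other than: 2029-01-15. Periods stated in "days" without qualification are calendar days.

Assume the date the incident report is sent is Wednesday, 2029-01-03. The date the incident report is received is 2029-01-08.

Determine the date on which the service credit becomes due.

The last day of the resolution window: 10 calendar days after 2029-01-08 is 2029-01-18.
Adding 15 calendar days to 2029-01-18 gives 2029-02-02, which is the last day of the standstill period.
From Friday, 2029-02-02, 8 business days (Feb 5, Feb 6, Feb 7, Feb 8, Feb 9, Feb 12, Feb 13, Feb 14, skipping weekends) brings us to Wednesday, 2029-02-14, which is the last day of the consultation period.
The date on which the service credit becomes due: 5 calendar days after 2029-02-14 is 2029-02-19. 2029-02-19 is a Monday and is not a listed holiday, so no roll-forward applies.

2029-02-19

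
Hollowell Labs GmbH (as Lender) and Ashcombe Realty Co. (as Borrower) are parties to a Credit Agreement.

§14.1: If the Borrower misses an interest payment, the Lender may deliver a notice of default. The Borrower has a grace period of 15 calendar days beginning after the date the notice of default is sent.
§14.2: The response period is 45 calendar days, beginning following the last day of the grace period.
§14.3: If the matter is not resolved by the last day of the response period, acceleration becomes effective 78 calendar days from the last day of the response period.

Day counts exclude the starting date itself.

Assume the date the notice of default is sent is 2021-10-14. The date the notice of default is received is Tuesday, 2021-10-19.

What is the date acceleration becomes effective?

2022-03-01

The last day of the grace period: 15 calendar days after 2021-10-14 is 2021-10-29.
Adding 45 calendar days to 2021-10-29 gives 2021-12-13, which is the last day of the response period.
Adding 78 calendar days to 2021-12-13 gives 2022-03-01, which is the date acceleration becomes effective.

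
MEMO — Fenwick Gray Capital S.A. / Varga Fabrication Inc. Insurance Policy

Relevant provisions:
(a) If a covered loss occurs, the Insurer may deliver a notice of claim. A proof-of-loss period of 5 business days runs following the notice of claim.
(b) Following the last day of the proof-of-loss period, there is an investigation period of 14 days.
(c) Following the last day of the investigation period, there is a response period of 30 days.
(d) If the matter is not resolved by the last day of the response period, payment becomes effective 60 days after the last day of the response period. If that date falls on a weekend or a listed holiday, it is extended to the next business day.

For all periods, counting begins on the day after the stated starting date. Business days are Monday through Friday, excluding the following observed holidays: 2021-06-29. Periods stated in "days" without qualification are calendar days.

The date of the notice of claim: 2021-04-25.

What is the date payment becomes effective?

The last day of the proof-of-loss period: counting 5 business days from Sunday, 2021-04-25 (Apr 26, Apr 27, Apr 28, Apr 29, Apr 30, skipping weekends) reaches Friday, 2021-04-30.
The last day of the investigation period: 2021-04-30 + 14 days = 2021-05-14.
The last day of the response period: 30 calendar days after 2021-05-14 is 2021-06-13.
The date payment becomes effective: 2021-06-13 + 60 days = 2021-08-12. 2021-08-12 is a Thursday and is not a listed holiday, so no roll-forward applies.

2021-08-12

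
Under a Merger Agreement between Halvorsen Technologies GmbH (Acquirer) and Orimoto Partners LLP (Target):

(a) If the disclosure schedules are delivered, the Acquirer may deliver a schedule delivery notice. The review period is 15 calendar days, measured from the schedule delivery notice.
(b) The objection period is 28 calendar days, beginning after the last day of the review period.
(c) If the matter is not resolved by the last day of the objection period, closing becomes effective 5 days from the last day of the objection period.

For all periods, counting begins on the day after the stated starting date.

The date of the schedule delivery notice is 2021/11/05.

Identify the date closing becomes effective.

The last day of the review period: 15 calendar days after 2021/11/05 is 2021/11/20.
The last day of the objection period: 28 calendar days after 2021/11/20 is 2021/12/18.
The date closing becomes effective: 5 calendar days after 2021/12/18 is 2021/12/23.

2021/12/23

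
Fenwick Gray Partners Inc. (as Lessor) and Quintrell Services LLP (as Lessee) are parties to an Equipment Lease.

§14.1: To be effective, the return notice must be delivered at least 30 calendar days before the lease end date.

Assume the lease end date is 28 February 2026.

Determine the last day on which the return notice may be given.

Counting back 30 calendar days from 28 February 2026 gives 29 January 2026.

29 January 2026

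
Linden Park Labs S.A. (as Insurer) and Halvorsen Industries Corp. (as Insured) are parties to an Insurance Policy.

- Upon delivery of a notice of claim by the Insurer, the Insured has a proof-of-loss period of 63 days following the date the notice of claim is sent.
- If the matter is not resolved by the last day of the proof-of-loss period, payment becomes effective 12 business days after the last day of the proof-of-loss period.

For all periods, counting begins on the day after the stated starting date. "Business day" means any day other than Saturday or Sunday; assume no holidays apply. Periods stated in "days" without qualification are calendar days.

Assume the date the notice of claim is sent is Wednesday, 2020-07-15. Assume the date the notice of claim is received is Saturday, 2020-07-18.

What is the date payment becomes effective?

2020-10-02

The last day of the proof-of-loss period: 2020-07-15 + 63 days = 2020-09-16.
From Wednesday, 2020-09-16, 12 business days (Sep 17, Sep 18, Sep 21, Sep 22, …, Sep 30, Oct 1, Oct 2, skipping weekends) brings us to Friday, 2020-10-02, which is the date payment becomes effective.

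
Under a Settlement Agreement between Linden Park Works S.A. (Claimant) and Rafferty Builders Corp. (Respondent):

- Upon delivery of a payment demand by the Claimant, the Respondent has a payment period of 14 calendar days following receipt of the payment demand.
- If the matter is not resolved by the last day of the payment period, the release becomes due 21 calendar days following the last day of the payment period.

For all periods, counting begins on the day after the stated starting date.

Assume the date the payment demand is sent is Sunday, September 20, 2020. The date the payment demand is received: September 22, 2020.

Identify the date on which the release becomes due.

The last day of the payment period: 14 calendar days after September 22, 2020 is October 6, 2020.
The date on which the release becomes due: October 6, 2020 + 21 days = October 27, 2020.

October 27, 2020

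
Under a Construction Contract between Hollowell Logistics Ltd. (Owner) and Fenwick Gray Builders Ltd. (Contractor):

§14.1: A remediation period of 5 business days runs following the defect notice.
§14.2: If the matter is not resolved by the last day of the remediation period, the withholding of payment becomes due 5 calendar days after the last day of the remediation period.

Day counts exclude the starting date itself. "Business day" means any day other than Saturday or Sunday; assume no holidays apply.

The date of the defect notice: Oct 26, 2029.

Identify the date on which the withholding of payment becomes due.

Nov 7, 2029

From Friday, Oct 26, 2029, 5 business days (Oct 29, Oct 30, Oct 31, Nov 1, Nov 2, skipping weekends) brings us to Friday, Nov 2, 2029, which is the last day of the remediation period.
Adding 5 calendar days to Nov 2, 2029 gives Nov 7, 2029, which is the date on which the withholding of payment becomes due.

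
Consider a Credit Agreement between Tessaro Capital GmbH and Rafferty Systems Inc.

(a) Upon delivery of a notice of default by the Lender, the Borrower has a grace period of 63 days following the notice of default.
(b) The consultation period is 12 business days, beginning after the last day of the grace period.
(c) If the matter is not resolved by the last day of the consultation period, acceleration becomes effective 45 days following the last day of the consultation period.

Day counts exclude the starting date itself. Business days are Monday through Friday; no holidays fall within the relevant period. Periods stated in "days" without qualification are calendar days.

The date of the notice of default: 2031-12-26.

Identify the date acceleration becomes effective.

2032-04-30

Adding 63 calendar days to 2031-12-26 gives 2032-02-27, which is the last day of the grace period.
The last day of the consultation period: counting 12 business days from Friday, 2032-02-27 (Mar 1, Mar 2, Mar 3, Mar 4, …, Mar 12, Mar 15, Mar 16, skipping weekends) reaches Tuesday, 2032-03-16.
The date acceleration becomes effective: 2032-03-16 + 45 days = 2032-04-30.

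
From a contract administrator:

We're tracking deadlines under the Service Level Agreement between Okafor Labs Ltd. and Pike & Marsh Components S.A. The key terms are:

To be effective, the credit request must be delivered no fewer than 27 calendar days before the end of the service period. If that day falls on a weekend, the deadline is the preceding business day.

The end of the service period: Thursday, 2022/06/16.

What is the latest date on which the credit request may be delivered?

2022/05/20

Counting back 27 calendar days from 2022/06/16 gives 2022/05/20. That is a Friday, so no adjustment is needed.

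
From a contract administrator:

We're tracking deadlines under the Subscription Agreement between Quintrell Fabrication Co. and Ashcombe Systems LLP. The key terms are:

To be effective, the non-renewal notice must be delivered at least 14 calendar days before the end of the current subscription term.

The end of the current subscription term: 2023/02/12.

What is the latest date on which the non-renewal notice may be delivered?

2023/02/12 minus 14 days is 2023/01/29.

2023/01/29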